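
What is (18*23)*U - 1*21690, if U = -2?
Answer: -22518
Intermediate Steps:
(18*23)*U - 1*21690 = (18*23)*(-2) - 1*21690 = 414*(-2) - 21690 = -828 - 21690 = -22518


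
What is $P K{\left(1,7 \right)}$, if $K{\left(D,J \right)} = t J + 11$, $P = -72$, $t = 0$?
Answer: $-792$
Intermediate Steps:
$K{\left(D,J \right)} = 11$ ($K{\left(D,J \right)} = 0 J + 11 = 0 + 11 = 11$)
$P K{\left(1,7 \right)} = \left(-72\right) 11 = -792$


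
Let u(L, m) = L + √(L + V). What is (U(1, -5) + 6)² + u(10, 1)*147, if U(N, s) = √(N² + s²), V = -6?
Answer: 1826 + 12*√26 ≈ 1887.2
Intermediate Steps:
u(L, m) = L + √(-6 + L) (u(L, m) = L + √(L - 6) = L + √(-6 + L))
(U(1, -5) + 6)² + u(10, 1)*147 = (√(1² + (-5)²) + 6)² + (10 + √(-6 + 10))*147 = (√(1 + 25) + 6)² + (10 + √4)*147 = (√26 + 6)² + (10 + 2)*147 = (6 + √26)² + 12*147 = (6 + √26)² + 1764 = 1764 + (6 + √26)²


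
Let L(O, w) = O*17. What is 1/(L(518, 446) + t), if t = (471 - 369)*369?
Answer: 1/46444 ≈ 2.1531e-5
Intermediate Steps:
L(O, w) = 17*O
t = 37638 (t = 102*369 = 37638)
1/(L(518, 446) + t) = 1/(17*518 + 37638) = 1/(8806 + 37638) = 1/46444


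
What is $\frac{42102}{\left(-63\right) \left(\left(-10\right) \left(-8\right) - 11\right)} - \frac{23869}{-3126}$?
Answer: $- \frac{1031567}{503286} \approx -2.0497$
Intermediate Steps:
$\frac{42102}{\left(-63\right) \left(\left(-10\right) \left(-8\right) - 11\right)} - \frac{23869}{-3126} = \frac{42102}{\left(-63\right) \left(80 - 11\right)} - - \frac{23869}{3126} = \frac{42102}{\left(-63\right) 69} + \frac{23869}{3126} = \frac{42102}{-4347} + \frac{23869}{3126} = 42102 \left(- \frac{1}{4347}\right) + \frac{23869}{3126} = - \frac{4678}{483} + \frac{23869}{3126} = - \frac{1031567}{503286}$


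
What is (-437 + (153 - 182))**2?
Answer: 217156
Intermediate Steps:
(-437 + (153 - 182))**2 = (-437 - 29)**2 = (-466)**2 = 217156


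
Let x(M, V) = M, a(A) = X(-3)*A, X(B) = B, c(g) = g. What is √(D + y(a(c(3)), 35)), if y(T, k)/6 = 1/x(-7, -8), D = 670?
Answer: 2*√8197/7 ≈ 25.868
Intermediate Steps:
a(A) = -3*A
y(T, k) = -6/7 (y(T, k) = 6/(-7) = 6*(-⅐) = -6/7)
√(D + y(a(c(3)), 35)) = √(670 - 6/7) = √(4684/7) = 2*√8197/7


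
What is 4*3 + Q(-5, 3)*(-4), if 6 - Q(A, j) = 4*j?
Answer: 36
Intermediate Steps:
Q(A, j) = 6 - 4*j
4*3 + Q(-5, 3)*(-4) = 4*3 + (6 - 4*3)*(-4) = 12 + (6 - 12)*(-4) = 12 - 6*(-4) = 12 + 24 = 36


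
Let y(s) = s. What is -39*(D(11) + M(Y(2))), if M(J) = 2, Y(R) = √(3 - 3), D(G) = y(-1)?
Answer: -39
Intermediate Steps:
D(G) = -1
Y(R) = 0 (Y(R) = √0 = 0)
-39*(D(11) + M(Y(2))) = -39*(-1 + 2) = -39*1 = -39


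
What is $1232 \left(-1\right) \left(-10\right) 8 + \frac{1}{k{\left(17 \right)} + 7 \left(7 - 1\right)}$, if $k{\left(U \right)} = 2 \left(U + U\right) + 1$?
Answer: $\frac{10940161}{111} \approx 98560.0$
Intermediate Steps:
$k{\left(U \right)} = 1 + 4 U$ ($k{\left(U \right)} = 2 \cdot 2 U + 1 = 4 U + 1 = 1 + 4 U$)
$1232 \left(-1\right) \left(-10\right) 8 + \frac{1}{k{\left(17 \right)} + 7 \left(7 - 1\right)} = 1232 \left(-1\right) \left(-10\right) 8 + \frac{1}{\left(1 + 4 \cdot 17\right) + 7 \left(7 - 1\right)} = 1232 \cdot 10 \cdot 8 + \frac{1}{\left(1 + 68\right) + 7 \cdot 6} = 1232 \cdot 80 + \frac{1}{69 + 42} = 98560 + \frac{1}{111} = \frac{10940161}{111}$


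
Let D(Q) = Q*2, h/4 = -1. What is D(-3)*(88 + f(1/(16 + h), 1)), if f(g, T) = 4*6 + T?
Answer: -678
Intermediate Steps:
h = -4 (h = 4*(-1) = -4)
f(g, T) = 24 + T
D(Q) = 2*Q
D(-3)*(88 + f(1/(16 + h), 1)) = (2*(-3))*(88 + (24 + 1)) = -6*(88 + 25) = -6*113 = -678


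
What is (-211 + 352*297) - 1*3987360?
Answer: -3883027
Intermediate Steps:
(-211 + 352*297) - 1*3987360 = (-211 + 104544) - 3987360 = 104333 - 3987360 = -3883027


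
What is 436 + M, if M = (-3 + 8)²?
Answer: 461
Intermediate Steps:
M = 25 (M = 5² = 25)
436 + M = 436 + 25 = 461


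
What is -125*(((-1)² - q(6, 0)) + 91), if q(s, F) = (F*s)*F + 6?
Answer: -10750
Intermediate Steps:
q(s, F) = 6 + s*F² (q(s, F) = s*F² + 6 = 6 + s*F²)
-125*(((-1)² - q(6, 0)) + 91) = -125*(((-1)² - (6 + 6*0²)) + 91) = -125*((1 - (6 + 6*0)) + 91) = -125*((1 - (6 + 0)) + 91) = -125*((1 - 1*6) + 91) = -125*((1 - 6) + 91) = -125*(-5 + 91) = -125*86 = -10750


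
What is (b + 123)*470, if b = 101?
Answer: 105280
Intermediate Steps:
(b + 123)*470 = (101 + 123)*470 = 224*470 = 105280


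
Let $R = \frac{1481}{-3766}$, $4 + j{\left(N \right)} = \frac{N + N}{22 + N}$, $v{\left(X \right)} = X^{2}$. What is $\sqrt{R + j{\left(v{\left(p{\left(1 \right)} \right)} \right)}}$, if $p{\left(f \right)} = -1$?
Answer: $\frac{i \sqrt{32308773854}}{86618} \approx 2.0752 i$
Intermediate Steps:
$j{\left(N \right)} = -4 + \frac{2 N}{22 + N}$ ($j{\left(N \right)} = -4 + \frac{N + N}{22 + N} = -4 + \frac{2 N}{22 + N}$)
$R = - \frac{1481}{3766}$ ($R = 1481 \left(- \frac{1}{3766}\right) = - \frac{1481}{3766} \approx -0.39326$)
$\sqrt{R + j{\left(v{\left(p{\left(1 \right)} \right)} \right)}} = \sqrt{- \frac{1481}{3766} + \frac{2 \left(-44 - \left(-1\right)^{2}\right)}{22 + \left(-1\right)^{2}}} = \sqrt{- \frac{1481}{3766} + \frac{2 \left(-44 - 1\right)}{22 + 1}} = \sqrt{- \frac{1481}{3766} + \frac{2 \left(-44 - 1\right)}{23}} = \sqrt{- \frac{1481}{3766} + 2 \cdot \frac{1}{23} \left(-45\right)} = \sqrt{- \frac{1481}{3766} - \frac{90}{23}} = \sqrt{- \frac{373003}{86618}} = \frac{i \sqrt{32308773854}}{86618}$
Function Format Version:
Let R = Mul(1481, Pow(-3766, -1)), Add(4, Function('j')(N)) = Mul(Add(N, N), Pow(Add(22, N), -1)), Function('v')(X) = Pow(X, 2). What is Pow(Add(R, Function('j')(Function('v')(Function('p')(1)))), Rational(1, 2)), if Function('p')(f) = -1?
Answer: Mul(Rational(1, 86618), I, Pow(32308773854, Rational(1, 2))) ≈ Mul(2.0752, I)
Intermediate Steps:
Function('j')(N) = Add(-4, Mul(2, N, Pow(Add(22, N), -1))) (Function('j')(N) = Add(-4, Mul(Add(N, N), Pow(Add(22, N), -1))) = Add(-4, Mul(Mul(2, N), Pow(Add(22, N), -1))) = Add(-4, Mul(2, N, Pow(Add(22, N), -1))))
R = Rational(-1481, 3766) (R = Mul(1481, Rational(-1, 3766)) = Rational(-1481, 3766) ≈ -0.39326)
Pow(Add(R, Function('j')(Function('v')(Function('p')(1)))), Rational(1, 2)) = Pow(Add(Rational(-1481, 3766), Mul(2, Pow(Add(22, Pow(-1, 2)), -1), Add(-44, Mul(-1, Pow(-1, 2))))), Rational(1, 2)) = Pow(Add(Rational(-1481, 3766), Mul(2, Pow(Add(22, 1), -1), Add(-44, Mul(-1, 1)))), Rational(1, 2)) = Pow(Add(Rational(-1481, 3766), Mul(2, Pow(23, -1), Add(-44, -1))), Rational(1, 2)) = Pow(Add(Rational(-1481, 3766), Mul(2, Rational(1, 23), -45)), Rational(1, 2)) = Pow(Add(Rational(-1481, 3766), Rational(-90, 23)), Rational(1, 2)) = Pow(Rational(-373003, 86618), Rational(1, 2)) = Mul(Rational(1, 86618), I, Pow(32308773854, Rational(1, 2)))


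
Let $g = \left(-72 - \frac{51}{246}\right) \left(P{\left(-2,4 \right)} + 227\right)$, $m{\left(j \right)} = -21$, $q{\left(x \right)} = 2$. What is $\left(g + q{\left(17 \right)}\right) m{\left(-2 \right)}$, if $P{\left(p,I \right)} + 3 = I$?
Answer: $\frac{14173152}{41} \approx 3.4569 \cdot 10^{5}$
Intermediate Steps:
$P{\left(p,I \right)} = -3 + I$
$g = - \frac{674994}{41}$ ($g = \left(-72 - \frac{51}{246}\right) \left(\left(-3 + 4\right) + 227\right) = \left(-72 - \frac{17}{82}\right) \left(1 + 227\right) = \left(-72 - \frac{17}{82}\right) 228 = \left(- \frac{5921}{82}\right) 228 = - \frac{674994}{41} \approx -16463.0$)
$\left(g + q{\left(17 \right)}\right) m{\left(-2 \right)} = \left(- \frac{674994}{41} + 2\right) \left(-21\right) = \left(- \frac{674912}{41}\right) \left(-21\right) = \frac{14173152}{41}$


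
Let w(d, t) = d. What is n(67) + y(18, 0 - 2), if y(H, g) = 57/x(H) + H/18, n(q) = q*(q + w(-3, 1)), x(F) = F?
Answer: 25753/6 ≈ 4292.2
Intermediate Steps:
n(q) = q*(-3 + q) (n(q) = q*(q - 3) = q*(-3 + q))
y(H, g) = 57/H + H/18
n(67) + y(18, 0 - 2) = 67*(-3 + 67) + (57/18 + (1/18)*18) = 67*64 + (57*(1/18) + 1) = 4288 + (19/6 + 1) = 4288 + 25/6 = 25753/6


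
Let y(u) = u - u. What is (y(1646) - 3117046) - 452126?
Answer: -3569172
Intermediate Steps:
y(u) = 0
(y(1646) - 3117046) - 452126 = (0 - 3117046) - 452126 = -3117046 - 452126 = -3569172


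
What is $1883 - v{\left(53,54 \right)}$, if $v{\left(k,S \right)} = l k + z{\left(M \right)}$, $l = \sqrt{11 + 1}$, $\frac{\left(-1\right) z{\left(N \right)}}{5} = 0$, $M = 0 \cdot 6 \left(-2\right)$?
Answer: $1883 - 106 \sqrt{3} \approx 1699.4$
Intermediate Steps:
$M = 0$ ($M = 0 \left(-2\right) = 0$)
$z{\left(N \right)} = 0$ ($z{\left(N \right)} = \left(-5\right) 0 = 0$)
$l = 2 \sqrt{3}$ ($l = \sqrt{12} = 2 \sqrt{3} \approx 3.4641$)
$v{\left(k,S \right)} = 2 k \sqrt{3}$ ($v{\left(k,S \right)} = 2 \sqrt{3} k + 0 = 2 k \sqrt{3} + 0 = 2 k \sqrt{3}$)
$1883 - v{\left(53,54 \right)} = 1883 - 2 \cdot 53 \sqrt{3} = 1883 - 106 \sqrt{3}$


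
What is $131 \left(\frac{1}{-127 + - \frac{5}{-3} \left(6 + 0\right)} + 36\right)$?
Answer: $\frac{551641}{117} \approx 4714.9$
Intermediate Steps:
$131 \left(\frac{1}{-127 + - \frac{5}{-3} \left(6 + 0\right)} + 36\right) = 131 \left(\frac{1}{-127 + \left(-5\right) \left(- \frac{1}{3}\right) 6} + 36\right) = 131 \left(\frac{1}{-127 + \frac{5}{3} \cdot 6} + 36\right) = 131 \left(\frac{1}{-127 + 10} + 36\right) = 131 \left(\frac{1}{-117} + 36\right) = 131 \left(- \frac{1}{117} + 36\right) = 131 \cdot \frac{4211}{117} = \frac{551641}{117}$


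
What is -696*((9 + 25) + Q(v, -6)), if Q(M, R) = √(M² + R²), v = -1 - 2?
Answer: -23664 - 2088*√5 ≈ -28333.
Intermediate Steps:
v = -3
-696*((9 + 25) + Q(v, -6)) = -696*((9 + 25) + √((-3)² + (-6)²)) = -696*(34 + √(9 + 36)) = -696*(34 + √45) = -696*(34 + 3*√5) = -23664 - 2088*√5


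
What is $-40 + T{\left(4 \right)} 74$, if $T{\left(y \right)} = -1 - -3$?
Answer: $108$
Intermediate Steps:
$T{\left(y \right)} = 2$ ($T{\left(y \right)} = -1 + 3 = 2$)
$-40 + T{\left(4 \right)} 74 = -40 + 2 \cdot 74 = -40 + 148 = 108$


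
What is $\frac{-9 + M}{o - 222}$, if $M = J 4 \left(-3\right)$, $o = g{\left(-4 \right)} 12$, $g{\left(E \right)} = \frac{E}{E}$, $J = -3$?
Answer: $- \frac{9}{70} \approx -0.12857$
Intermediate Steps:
$g{\left(E \right)} = 1$
$o = 12$ ($o = 1 \cdot 12 = 12$)
$M = 36$ ($M = \left(-3\right) 4 \left(-3\right) = \left(-12\right) \left(-3\right) = 36$)
$\frac{-9 + M}{o - 222} = \frac{-9 + 36}{12 - 222} = \frac{27}{12 - 222} = \frac{27}{-210} = 27 \left(- \frac{1}{210}\right) = - \frac{9}{70}$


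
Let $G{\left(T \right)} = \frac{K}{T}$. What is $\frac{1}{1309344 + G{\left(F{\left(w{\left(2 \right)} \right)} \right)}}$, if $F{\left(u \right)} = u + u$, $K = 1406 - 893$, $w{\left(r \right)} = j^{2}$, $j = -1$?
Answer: $\frac{2}{2619201} \approx 7.6359 \cdot 10^{-7}$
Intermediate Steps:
$w{\left(r \right)} = 1$ ($w{\left(r \right)} = \left(-1\right)^{2} = 1$)
$K = 513$
$F{\left(u \right)} = 2 u$
$G{\left(T \right)} = \frac{513}{T}$
$\frac{1}{1309344 + G{\left(F{\left(w{\left(2 \right)} \right)} \right)}} = \frac{1}{1309344 + \frac{513}{2 \cdot 1}} = \frac{1}{1309344 + \frac{513}{2}} = \frac{1}{\frac{2619201}{2}} = \frac{2}{2619201}$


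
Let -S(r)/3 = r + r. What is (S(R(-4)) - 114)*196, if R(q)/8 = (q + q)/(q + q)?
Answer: -31752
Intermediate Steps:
R(q) = 8 (R(q) = 8*((q + q)/(q + q)) = 8*((2*q)/((2*q))) = 8*((2*q)*(1/(2*q))) = 8*1 = 8)
S(r) = -6*r (S(r) = -3*(r + r) = -6*r)
(S(R(-4)) - 114)*196 = (-6*8 - 114)*196 = (-48 - 114)*196 = -162*196 = -31752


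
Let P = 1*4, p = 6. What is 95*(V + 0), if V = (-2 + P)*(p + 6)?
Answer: 2280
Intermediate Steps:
P = 4
V = 24 (V = (-2 + 4)*(6 + 6) = 2*12 = 24)
95*(V + 0) = 95*(24 + 0) = 95*24 = 2280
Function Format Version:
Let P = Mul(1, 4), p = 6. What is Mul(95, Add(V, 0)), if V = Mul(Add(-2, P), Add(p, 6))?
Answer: 2280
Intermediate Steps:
P = 4
V = 24 (V = Mul(Add(-2, 4), Add(6, 6)) = Mul(2, 12) = 24)
Mul(95, Add(V, 0)) = Mul(95, Add(24, 0)) = Mul(95, 24) = 2280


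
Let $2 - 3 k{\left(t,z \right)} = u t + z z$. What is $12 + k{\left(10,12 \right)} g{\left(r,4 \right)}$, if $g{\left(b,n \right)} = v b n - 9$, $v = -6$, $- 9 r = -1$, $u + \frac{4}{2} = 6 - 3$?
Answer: $\frac{5428}{9} \approx 603.11$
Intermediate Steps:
$u = 1$ ($u = -2 + \left(6 - 3\right) = -2 + 3 = 1$)
$r = \frac{1}{9}$ ($r = \left(- \frac{1}{9}\right) \left(-1\right) = \frac{1}{9} \approx 0.11111$)
$k{\left(t,z \right)} = \frac{2}{3} - \frac{t}{3} - \frac{z^{2}}{3}$ ($k{\left(t,z \right)} = \frac{2}{3} - \frac{1 t + z z}{3} = \frac{2}{3} - \frac{t + z^{2}}{3} = \frac{2}{3} - \left(\frac{t}{3} + \frac{z^{2}}{3}\right) = \frac{2}{3} - \frac{t}{3} - \frac{z^{2}}{3}$)
$g{\left(b,n \right)} = -9 - 6 b n$ ($g{\left(b,n \right)} = - 6 b n - 9 = -9 - 6 b n$)
$12 + k{\left(10,12 \right)} g{\left(r,4 \right)} = 12 + \left(\frac{2}{3} - \frac{10}{3} - \frac{12^{2}}{3}\right) \left(-9 - \frac{2}{3} \cdot 4\right) = 12 + \left(\frac{2}{3} - \frac{10}{3} - 48\right) \left(-9 - \frac{8}{3}\right) = 12 + \left(\frac{2}{3} - \frac{10}{3} - 48\right) \left(- \frac{35}{3}\right) = 12 - - \frac{5320}{9} = 12 + \frac{5320}{9} = \frac{5428}{9}$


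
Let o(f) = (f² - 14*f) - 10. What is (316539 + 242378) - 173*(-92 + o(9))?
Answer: 584348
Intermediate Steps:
o(f) = -10 + f² - 14*f
(316539 + 242378) - 173*(-92 + o(9)) = (316539 + 242378) - 173*(-92 + (-10 + 9² - 14*9)) = 558917 - 173*(-92 + (-10 + 81 - 126)) = 558917 - 173*(-92 - 55) = 558917 - 173*(-147) = 558917 + 25431 = 584348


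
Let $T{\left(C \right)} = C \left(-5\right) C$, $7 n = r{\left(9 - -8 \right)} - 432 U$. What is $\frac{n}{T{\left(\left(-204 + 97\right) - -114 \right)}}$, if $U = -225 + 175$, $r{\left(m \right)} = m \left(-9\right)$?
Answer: $- \frac{21447}{1715} \approx -12.506$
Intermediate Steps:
$r{\left(m \right)} = - 9 m$
$U = -50$
$n = \frac{21447}{7}$ ($n = \frac{- 9 \left(9 - -8\right) - -21600}{7} = \frac{- 9 \left(9 + 8\right) + 21600}{7} = \frac{\left(-9\right) 17 + 21600}{7} = \frac{-153 + 21600}{7} = \frac{1}{7} \cdot 21447 = \frac{21447}{7} \approx 3063.9$)
$T{\left(C \right)} = - 5 C^{2}$ ($T{\left(C \right)} = - 5 C C = - 5 C^{2}$)
$\frac{n}{T{\left(\left(-204 + 97\right) - -114 \right)}} = \frac{21447}{7 \left(- 5 \left(\left(-204 + 97\right) - -114\right)^{2}\right)} = \frac{21447}{7 \left(- 5 \left(-107 + 114\right)^{2}\right)} = \frac{21447}{7 \left(- 5 \cdot 7^{2}\right)} = \frac{21447}{7 \left(\left(-5\right) 49\right)} = \frac{21447}{7 \left(-245\right)} = \frac{21447}{7} \left(- \frac{1}{245}\right) = - \frac{21447}{1715}$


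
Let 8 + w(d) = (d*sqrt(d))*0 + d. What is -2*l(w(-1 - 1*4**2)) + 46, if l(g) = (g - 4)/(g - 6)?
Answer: 1368/31 ≈ 44.129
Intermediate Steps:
w(d) = -8 + d (w(d) = -8 + ((d*sqrt(d))*0 + d) = -8 + (d**(3/2)*0 + d) = -8 + (0 + d) = -8 + d)
l(g) = (-4 + g)/(-6 + g)
-2*l(w(-1 - 1*4**2)) + 46 = -2*(-4 + (-8 + (-1 - 1*4**2)))/(-6 + (-8 + (-1 - 1*4**2))) + 46 = -2*(-4 + (-8 + (-1 - 1*16)))/(-6 + (-8 + (-1 - 1*16))) + 46 = -2*(-4 + (-8 + (-1 - 16)))/(-6 + (-8 + (-1 - 16))) + 46 = -2*(-4 + (-8 - 17))/(-6 + (-8 - 17)) + 46 = -2*(-4 - 25)/(-6 - 25) + 46 = -2*(-29)/(-31) + 46 = -(-2)*(-29)/31 + 46 = -2*29/31 + 46 = -58/31 + 46 = 1368/31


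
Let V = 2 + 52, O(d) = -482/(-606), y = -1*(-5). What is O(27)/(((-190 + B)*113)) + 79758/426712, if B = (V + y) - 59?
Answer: 129688913297/693984127980 ≈ 0.18688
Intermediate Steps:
y = 5
O(d) = 241/303 (O(d) = -482*(-1/606) = 241/303)
V = 54
B = 0 (B = (54 + 5) - 59 = 59 - 59 = 0)
O(27)/(((-190 + B)*113)) + 79758/426712 = 241/(303*(((-190 + 0)*113))) + 79758/426712 = 241/(303*((-190*113))) + 79758*(1/426712) = (241/303)/(-21470) + 39879/213356 = (241/303)*(-1/21470) + 39879/213356 = -241/6505410 + 39879/213356 = 129688913297/693984127980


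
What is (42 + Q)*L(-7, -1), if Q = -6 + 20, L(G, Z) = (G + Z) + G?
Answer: -840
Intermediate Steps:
L(G, Z) = Z + 2*G
Q = 14
(42 + Q)*L(-7, -1) = (42 + 14)*(-1 + 2*(-7)) = 56*(-1 - 14) = 56*(-15) = -840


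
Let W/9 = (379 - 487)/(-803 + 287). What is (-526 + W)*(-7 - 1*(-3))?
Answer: 90148/43 ≈ 2096.5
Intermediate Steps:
W = 81/43 (W = 9*((379 - 487)/(-803 + 287)) = 9*(-108/(-516)) = 9*(-108*(-1/516)) = 9*(9/43) = 81/43 ≈ 1.8837)
(-526 + W)*(-7 - 1*(-3)) = (-526 + 81/43)*(-7 - 1*(-3)) = -22537*(-7 + 3)/43 = -22537/43*(-4) = 90148/43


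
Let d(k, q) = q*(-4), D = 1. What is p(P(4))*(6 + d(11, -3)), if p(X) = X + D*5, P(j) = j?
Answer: 162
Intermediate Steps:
p(X) = 5 + X (p(X) = X + 1*5 = X + 5 = 5 + X)
d(k, q) = -4*q
p(P(4))*(6 + d(11, -3)) = (5 + 4)*(6 - 4*(-3)) = 9*(6 + 12) = 9*18 = 162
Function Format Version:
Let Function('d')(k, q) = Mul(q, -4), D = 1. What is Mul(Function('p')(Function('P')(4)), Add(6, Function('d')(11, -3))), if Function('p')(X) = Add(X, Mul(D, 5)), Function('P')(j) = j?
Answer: 162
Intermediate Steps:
Function('p')(X) = Add(5, X) (Function('p')(X) = Add(X, Mul(1, 5)) = Add(X, 5) = Add(5, X))
Function('d')(k, q) = Mul(-4, q)
Mul(Function('p')(Function('P')(4)), Add(6, Function('d')(11, -3))) = Mul(Add(5, 4), Add(6, Mul(-4, -3))) = Mul(9, Add(6, 12)) = Mul(9, 18) = 162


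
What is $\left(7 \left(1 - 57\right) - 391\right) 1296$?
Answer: $-1014768$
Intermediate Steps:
$\left(7 \left(1 - 57\right) - 391\right) 1296 = \left(7 \left(-56\right) - 391\right) 1296 = \left(-392 - 391\right) 1296 = \left(-783\right) 1296 = -1014768$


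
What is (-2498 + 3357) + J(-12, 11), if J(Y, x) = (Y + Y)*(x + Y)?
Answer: 883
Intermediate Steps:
J(Y, x) = 2*Y*(Y + x) (J(Y, x) = (2*Y)*(Y + x) = 2*Y*(Y + x))
(-2498 + 3357) + J(-12, 11) = (-2498 + 3357) + 2*(-12)*(-12 + 11) = 859 + 2*(-12)*(-1) = 859 + 24 = 883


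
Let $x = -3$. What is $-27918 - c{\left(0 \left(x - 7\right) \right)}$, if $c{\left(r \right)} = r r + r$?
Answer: $-27918$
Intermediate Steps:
$c{\left(r \right)} = r + r^{2}$ ($c{\left(r \right)} = r^{2} + r = r + r^{2}$)
$-27918 - c{\left(0 \left(x - 7\right) \right)} = -27918 - 0 \left(-3 - 7\right) \left(1 + 0 \left(-3 - 7\right)\right) = -27918 - 0 \left(-10\right) \left(1 + 0 \left(-10\right)\right) = -27918 - 0 \left(1 + 0\right) = -27918 - 0 \cdot 1 = -27918 - 0 = -27918 + 0 = -27918$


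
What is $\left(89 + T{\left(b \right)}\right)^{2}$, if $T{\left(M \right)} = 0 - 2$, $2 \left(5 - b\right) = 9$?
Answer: $7569$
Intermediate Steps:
$b = \frac{1}{2}$ ($b = 5 - \frac{9}{2} = \frac{1}{2} \approx 0.5$)
$T{\left(M \right)} = -2$
$\left(89 + T{\left(b \right)}\right)^{2} = \left(89 - 2\right)^{2} = 87^{2} = 7569$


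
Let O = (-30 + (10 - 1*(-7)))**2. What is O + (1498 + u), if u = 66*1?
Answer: 1733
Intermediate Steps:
u = 66
O = 169 (O = (-30 + (10 + 7))**2 = (-30 + 17)**2 = (-13)**2 = 169)
O + (1498 + u) = 169 + (1498 + 66) = 169 + 1564 = 1733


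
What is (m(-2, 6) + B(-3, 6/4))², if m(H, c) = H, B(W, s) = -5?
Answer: 49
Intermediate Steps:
(m(-2, 6) + B(-3, 6/4))² = (-2 - 5)² = (-7)² = 49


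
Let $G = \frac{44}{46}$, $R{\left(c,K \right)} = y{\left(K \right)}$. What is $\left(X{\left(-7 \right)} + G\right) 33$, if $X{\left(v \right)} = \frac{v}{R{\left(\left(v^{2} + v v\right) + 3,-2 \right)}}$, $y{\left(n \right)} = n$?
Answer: $\frac{6765}{46} \approx 147.07$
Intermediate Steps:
$R{\left(c,K \right)} = K$
$G = \frac{22}{23}$ ($G = 44 \cdot \frac{1}{46} = \frac{22}{23} \approx 0.95652$)
$X{\left(v \right)} = - \frac{v}{2}$ ($X{\left(v \right)} = \frac{v}{-2} = v \left(- \frac{1}{2}\right) = - \frac{v}{2}$)
$\left(X{\left(-7 \right)} + G\right) 33 = \left(\left(- \frac{1}{2}\right) \left(-7\right) + \frac{22}{23}\right) 33 = \left(\frac{7}{2} + \frac{22}{23}\right) 33 = \frac{205}{46} \cdot 33 = \frac{6765}{46}$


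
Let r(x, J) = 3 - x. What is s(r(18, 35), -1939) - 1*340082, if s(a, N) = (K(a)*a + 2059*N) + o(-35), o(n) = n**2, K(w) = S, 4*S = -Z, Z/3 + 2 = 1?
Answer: -17325077/4 ≈ -4.3313e+6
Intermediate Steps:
Z = -3 (Z = -6 + 3*1 = -6 + 3 = -3)
S = 3/4 (S = (-1*(-3))/4 = (1/4)*3 = 3/4 ≈ 0.75000)
K(w) = 3/4
s(a, N) = 1225 + 2059*N + 3*a/4 (s(a, N) = (3*a/4 + 2059*N) + (-35)**2 = (2059*N + 3*a/4) + 1225 = 1225 + 2059*N + 3*a/4)
s(r(18, 35), -1939) - 1*340082 = (1225 + 2059*(-1939) + 3*(3 - 1*18)/4) - 1*340082 = (1225 - 3992401 + 3*(3 - 18)/4) - 340082 = (1225 - 3992401 + (3/4)*(-15)) - 340082 = (1225 - 3992401 - 45/4) - 340082 = -15964749/4 - 340082 = -17325077/4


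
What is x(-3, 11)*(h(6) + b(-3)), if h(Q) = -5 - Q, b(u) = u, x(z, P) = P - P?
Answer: 0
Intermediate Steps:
x(z, P) = 0
x(-3, 11)*(h(6) + b(-3)) = 0*((-5 - 1*6) - 3) = 0*((-5 - 6) - 3) = 0*(-11 - 3) = 0*(-14) = 0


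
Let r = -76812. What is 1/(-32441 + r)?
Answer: -1/109253 ≈ -9.1531e-6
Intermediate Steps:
1/(-32441 + r) = 1/(-32441 - 76812) = 1/(-109253) = -1/109253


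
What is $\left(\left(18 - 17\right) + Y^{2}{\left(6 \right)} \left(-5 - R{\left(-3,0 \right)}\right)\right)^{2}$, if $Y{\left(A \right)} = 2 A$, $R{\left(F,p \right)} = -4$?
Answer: $20449$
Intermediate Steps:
$\left(\left(18 - 17\right) + Y^{2}{\left(6 \right)} \left(-5 - R{\left(-3,0 \right)}\right)\right)^{2} = \left(\left(18 - 17\right) + \left(2 \cdot 6\right)^{2} \left(-5 - -4\right)\right)^{2} = \left(1 + 12^{2} \left(-5 + 4\right)\right)^{2} = \left(1 + 144 \left(-1\right)\right)^{2} = \left(1 - 144\right)^{2} = \left(-143\right)^{2} = 20449$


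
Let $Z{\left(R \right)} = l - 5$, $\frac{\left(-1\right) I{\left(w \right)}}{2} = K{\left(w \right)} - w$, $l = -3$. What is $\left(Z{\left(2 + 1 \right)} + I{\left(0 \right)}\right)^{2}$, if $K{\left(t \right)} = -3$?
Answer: $4$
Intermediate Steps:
$I{\left(w \right)} = 6 + 2 w$ ($I{\left(w \right)} = - 2 \left(-3 - w\right) = 6 + 2 w$)
$Z{\left(R \right)} = -8$ ($Z{\left(R \right)} = -3 - 5 = -8$)
$\left(Z{\left(2 + 1 \right)} + I{\left(0 \right)}\right)^{2} = \left(-8 + \left(6 + 2 \cdot 0\right)\right)^{2} = \left(-8 + \left(6 + 0\right)\right)^{2} = \left(-8 + 6\right)^{2} = \left(-2\right)^{2} = 4$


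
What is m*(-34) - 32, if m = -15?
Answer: 478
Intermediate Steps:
m*(-34) - 32 = -15*(-34) - 32 = 510 - 32 = 478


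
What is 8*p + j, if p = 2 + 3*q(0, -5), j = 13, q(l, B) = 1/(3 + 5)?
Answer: 32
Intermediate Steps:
q(l, B) = ⅛ (q(l, B) = 1/8 = ⅛)
p = 19/8 (p = 2 + 3*(⅛) = 2 + 3/8 = 19/8 ≈ 2.3750)
8*p + j = 8*(19/8) + 13 = 19 + 13 = 32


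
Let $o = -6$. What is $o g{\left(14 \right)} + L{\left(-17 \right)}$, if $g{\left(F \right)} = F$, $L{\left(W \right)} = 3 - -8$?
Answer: $-73$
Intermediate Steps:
$L{\left(W \right)} = 11$ ($L{\left(W \right)} = 3 + 8 = 11$)
$o g{\left(14 \right)} + L{\left(-17 \right)} = \left(-6\right) 14 + 11 = -84 + 11 = -73$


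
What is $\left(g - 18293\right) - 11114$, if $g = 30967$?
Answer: $1560$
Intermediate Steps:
$\left(g - 18293\right) - 11114 = \left(30967 - 18293\right) - 11114 = 12674 - 11114 = 1560$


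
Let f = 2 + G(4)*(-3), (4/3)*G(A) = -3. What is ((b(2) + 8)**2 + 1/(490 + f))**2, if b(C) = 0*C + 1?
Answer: 26114236801/3980025 ≈ 6561.3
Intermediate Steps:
b(C) = 1 (b(C) = 0 + 1 = 1)
G(A) = -9/4 (G(A) = (3/4)*(-3) = -9/4)
f = 35/4 (f = 2 - 9/4*(-3) = 2 + 27/4 = 35/4 ≈ 8.7500)
((b(2) + 8)**2 + 1/(490 + f))**2 = ((1 + 8)**2 + 1/(490 + 35/4))**2 = (9**2 + 1/(1995/4))**2 = (81 + 4/1995)**2 = (161599/1995)**2 = 26114236801/3980025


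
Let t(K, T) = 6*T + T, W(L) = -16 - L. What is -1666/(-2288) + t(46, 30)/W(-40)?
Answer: 10843/1144 ≈ 9.4781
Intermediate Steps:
t(K, T) = 7*T
-1666/(-2288) + t(46, 30)/W(-40) = -1666/(-2288) + (7*30)/(-16 - 1*(-40)) = -1666*(-1/2288) + 210/(-16 + 40) = 833/1144 + 210/24 = 833/1144 + 210*(1/24) = 833/1144 + 35/4 = 10843/1144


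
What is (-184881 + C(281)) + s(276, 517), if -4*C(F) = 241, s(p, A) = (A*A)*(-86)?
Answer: -92687181/4 ≈ -2.3172e+7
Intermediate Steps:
s(p, A) = -86*A**2 (s(p, A) = A**2*(-86) = -86*A**2)
C(F) = -241/4 (C(F) = -1/4*241 = -241/4)
(-184881 + C(281)) + s(276, 517) = (-184881 - 241/4) - 86*517**2 = -739765/4 - 86*267289 = -739765/4 - 22986854 = -92687181/4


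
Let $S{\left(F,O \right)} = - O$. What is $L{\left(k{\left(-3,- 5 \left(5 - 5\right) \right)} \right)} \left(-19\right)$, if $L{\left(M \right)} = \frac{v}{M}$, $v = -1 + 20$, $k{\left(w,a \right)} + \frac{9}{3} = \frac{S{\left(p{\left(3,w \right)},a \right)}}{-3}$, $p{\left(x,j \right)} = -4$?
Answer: $\frac{361}{3} \approx 120.33$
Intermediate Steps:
$k{\left(w,a \right)} = -3 + \frac{a}{3}$ ($k{\left(w,a \right)} = -3 + \frac{\left(-1\right) a}{-3} = -3 + - a \left(- \frac{1}{3}\right) = -3 + \frac{a}{3}$)
$v = 19$
$L{\left(M \right)} = \frac{19}{M}$
$L{\left(k{\left(-3,- 5 \left(5 - 5\right) \right)} \right)} \left(-19\right) = \frac{19}{-3 + \frac{\left(-5\right) \left(5 - 5\right)}{3}} \left(-19\right) = \frac{19}{-3 + \frac{\left(-5\right) 0}{3}} \left(-19\right) = \frac{19}{-3 + \frac{1}{3} \cdot 0} \left(-19\right) = \frac{19}{-3 + 0} \left(-19\right) = \frac{19}{-3} \left(-19\right) = 19 \left(- \frac{1}{3}\right) \left(-19\right) = \left(- \frac{19}{3}\right) \left(-19\right) = \frac{361}{3}$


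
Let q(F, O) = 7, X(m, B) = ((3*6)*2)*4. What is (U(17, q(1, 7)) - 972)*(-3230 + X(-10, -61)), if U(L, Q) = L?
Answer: 2947130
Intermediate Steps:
X(m, B) = 144 (X(m, B) = (18*2)*4 = 36*4 = 144)
(U(17, q(1, 7)) - 972)*(-3230 + X(-10, -61)) = (17 - 972)*(-3230 + 144) = -955*(-3086) = 2947130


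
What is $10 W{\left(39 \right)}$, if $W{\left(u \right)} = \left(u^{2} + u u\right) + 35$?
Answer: $30770$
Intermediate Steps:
$W{\left(u \right)} = 35 + 2 u^{2}$ ($W{\left(u \right)} = \left(u^{2} + u^{2}\right) + 35 = 2 u^{2} + 35 = 35 + 2 u^{2}$)
$10 W{\left(39 \right)} = 10 \left(35 + 2 \cdot 39^{2}\right) = 10 \left(35 + 2 \cdot 1521\right) = 10 \left(35 + 3042\right) = 10 \cdot 3077 = 30770$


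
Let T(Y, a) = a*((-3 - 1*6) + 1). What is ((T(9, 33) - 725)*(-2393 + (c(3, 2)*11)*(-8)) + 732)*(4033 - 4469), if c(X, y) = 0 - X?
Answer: -918352468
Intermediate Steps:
c(X, y) = -X
T(Y, a) = -8*a (T(Y, a) = a*((-3 - 6) + 1) = a*(-9 + 1) = a*(-8) = -8*a)
((T(9, 33) - 725)*(-2393 + (c(3, 2)*11)*(-8)) + 732)*(4033 - 4469) = ((-8*33 - 725)*(-2393 + (-1*3*11)*(-8)) + 732)*(4033 - 4469) = ((-264 - 725)*(-2393 - 3*11*(-8)) + 732)*(-436) = (-989*(-2393 - 33*(-8)) + 732)*(-436) = (-989*(-2393 + 264) + 732)*(-436) = (-989*(-2129) + 732)*(-436) = (2105581 + 732)*(-436) = 2106313*(-436) = -918352468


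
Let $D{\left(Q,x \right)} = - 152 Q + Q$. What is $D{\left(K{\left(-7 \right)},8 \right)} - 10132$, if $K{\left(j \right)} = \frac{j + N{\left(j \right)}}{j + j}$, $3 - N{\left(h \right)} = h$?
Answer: $- \frac{141395}{14} \approx -10100.0$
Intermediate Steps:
$N{\left(h \right)} = 3 - h$
$K{\left(j \right)} = \frac{3}{2 j}$ ($K{\left(j \right)} = \frac{j - \left(-3 + j\right)}{j + j} = \frac{3}{2 j}$)
$D{\left(Q,x \right)} = - 151 Q$
$D{\left(K{\left(-7 \right)},8 \right)} - 10132 = - 151 \frac{3}{2 \left(-7\right)} - 10132 = - 151 \cdot \frac{3}{2} \left(- \frac{1}{7}\right) - 10132 = \left(-151\right) \left(- \frac{3}{14}\right) - 10132 = \frac{453}{14} - 10132 = - \frac{141395}{14}$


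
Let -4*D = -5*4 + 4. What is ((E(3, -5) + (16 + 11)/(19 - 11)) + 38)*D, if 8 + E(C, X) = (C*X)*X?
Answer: 867/2 ≈ 433.50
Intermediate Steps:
E(C, X) = -8 + C*X² (E(C, X) = -8 + (C*X)*X = -8 + C*X²)
D = 4 (D = -(-5*4 + 4)/4 = -(-20 + 4)/4 = -¼*(-16) = 4)
((E(3, -5) + (16 + 11)/(19 - 11)) + 38)*D = (((-8 + 3*(-5)²) + (16 + 11)/(19 - 11)) + 38)*4 = (((-8 + 3*25) + 27/8) + 38)*4 = (((-8 + 75) + 27*(⅛)) + 38)*4 = ((67 + 27/8) + 38)*4 = (563/8 + 38)*4 = (867/8)*4 = 867/2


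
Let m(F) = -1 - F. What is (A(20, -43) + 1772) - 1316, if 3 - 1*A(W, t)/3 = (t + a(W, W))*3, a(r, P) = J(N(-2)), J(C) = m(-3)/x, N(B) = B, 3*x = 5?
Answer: 4206/5 ≈ 841.20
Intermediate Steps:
x = 5/3 (x = (1/3)*5 = 5/3 ≈ 1.6667)
J(C) = 6/5 (J(C) = (-1 - 1*(-3))/(5/3) = (-1 + 3)*(3/5) = 2*(3/5) = 6/5)
a(r, P) = 6/5
A(W, t) = -9/5 - 9*t (A(W, t) = 9 - 3*(t + 6/5)*3 = 9 - 3*(6/5 + t)*3 = 9 - 3*(18/5 + 3*t) = 9 + (-54/5 - 9*t) = -9/5 - 9*t)
(A(20, -43) + 1772) - 1316 = ((-9/5 - 9*(-43)) + 1772) - 1316 = ((-9/5 + 387) + 1772) - 1316 = (1926/5 + 1772) - 1316 = 10786/5 - 1316 = 4206/5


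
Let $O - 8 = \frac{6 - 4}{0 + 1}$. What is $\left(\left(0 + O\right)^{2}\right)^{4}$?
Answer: $100000000$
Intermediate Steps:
$O = 10$ ($O = 8 + \frac{6 - 4}{0 + 1} = 8 + \frac{2}{1} = 8 + 2 \cdot 1 = 8 + 2 = 10$)
$\left(\left(0 + O\right)^{2}\right)^{4} = \left(\left(0 + 10\right)^{2}\right)^{4} = \left(10^{2}\right)^{4} = 100^{4} = 100000000$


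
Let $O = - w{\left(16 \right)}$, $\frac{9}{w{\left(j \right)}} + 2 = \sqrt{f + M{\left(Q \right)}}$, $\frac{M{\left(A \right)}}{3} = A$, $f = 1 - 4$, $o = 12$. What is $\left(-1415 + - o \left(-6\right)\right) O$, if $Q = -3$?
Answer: $- \frac{12087}{8} - \frac{12087 i \sqrt{3}}{8} \approx -1510.9 - 2616.9 i$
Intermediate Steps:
$f = -3$
$M{\left(A \right)} = 3 A$
$w{\left(j \right)} = \frac{9}{-2 + 2 i \sqrt{3}}$ ($w{\left(j \right)} = \frac{9}{-2 + \sqrt{-3 + 3 \left(-3\right)}} = \frac{9}{-2 + \sqrt{-3 - 9}} = \frac{9}{-2 + \sqrt{-12}} = \frac{9}{-2 + 2 i \sqrt{3}}$)
$O = \frac{9}{8} + \frac{9 i \sqrt{3}}{8}$ ($O = - (- \frac{9}{8} - \frac{9 i \sqrt{3}}{8}) = \frac{9}{8} + \frac{9 i \sqrt{3}}{8} \approx 1.125 + 1.9486 i$)
$\left(-1415 + - o \left(-6\right)\right) O = \left(-1415 + \left(-1\right) 12 \left(-6\right)\right) \left(\frac{9}{8} + \frac{9 i \sqrt{3}}{8}\right) = \left(-1415 - -72\right) \left(\frac{9}{8} + \frac{9 i \sqrt{3}}{8}\right) = \left(-1415 + 72\right) \left(\frac{9}{8} + \frac{9 i \sqrt{3}}{8}\right) = - 1343 \left(\frac{9}{8} + \frac{9 i \sqrt{3}}{8}\right) = - \frac{12087}{8} - \frac{12087 i \sqrt{3}}{8}$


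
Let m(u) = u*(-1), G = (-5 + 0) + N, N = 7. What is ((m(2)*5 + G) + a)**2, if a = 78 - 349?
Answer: 77841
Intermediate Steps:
G = 2 (G = (-5 + 0) + 7 = -5 + 7 = 2)
a = -271
m(u) = -u
((m(2)*5 + G) + a)**2 = ((-1*2*5 + 2) - 271)**2 = ((-2*5 + 2) - 271)**2 = ((-10 + 2) - 271)**2 = (-8 - 271)**2 = (-279)**2 = 77841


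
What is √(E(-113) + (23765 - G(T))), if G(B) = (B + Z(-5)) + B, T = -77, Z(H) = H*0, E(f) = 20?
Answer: √23939 ≈ 154.72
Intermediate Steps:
Z(H) = 0
G(B) = 2*B (G(B) = (B + 0) + B = B + B = 2*B)
√(E(-113) + (23765 - G(T))) = √(20 + (23765 - 2*(-77))) = √(20 + (23765 - 1*(-154))) = √(20 + (23765 + 154)) = √(20 + 23919) = √23939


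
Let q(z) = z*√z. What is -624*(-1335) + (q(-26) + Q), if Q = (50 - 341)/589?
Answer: 490660269/589 - 26*I*√26 ≈ 8.3304e+5 - 132.57*I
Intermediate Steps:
Q = -291/589 (Q = -291*1/589 = -291/589 ≈ -0.49406)
q(z) = z^(3/2)
-624*(-1335) + (q(-26) + Q) = -624*(-1335) + ((-26)^(3/2) - 291/589) = 833040 + (-26*I*√26 - 291/589) = 833040 + (-291/589 - 26*I*√26) = 490660269/589 - 26*I*√26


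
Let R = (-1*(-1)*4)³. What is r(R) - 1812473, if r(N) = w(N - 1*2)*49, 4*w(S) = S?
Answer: -3623427/2 ≈ -1.8117e+6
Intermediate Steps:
w(S) = S/4
R = 64 (R = (1*4)³ = 4³ = 64)
r(N) = -49/2 + 49*N/4 (r(N) = ((N - 1*2)/4)*49 = ((N - 2)/4)*49 = ((-2 + N)/4)*49 = (-½ + N/4)*49 = -49/2 + 49*N/4)
r(R) - 1812473 = (-49/2 + (49/4)*64) - 1812473 = (-49/2 + 784) - 1812473 = 1519/2 - 1812473 = -3623427/2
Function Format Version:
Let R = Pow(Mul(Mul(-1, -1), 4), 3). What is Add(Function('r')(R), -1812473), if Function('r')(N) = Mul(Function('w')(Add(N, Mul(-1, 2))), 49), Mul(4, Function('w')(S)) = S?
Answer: Rational(-3623427, 2) ≈ -1.8117e+6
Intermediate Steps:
Function('w')(S) = Mul(Rational(1, 4), S)
R = 64 (R = Pow(Mul(1, 4), 3) = Pow(4, 3) = 64)
Function('r')(N) = Add(Rational(-49, 2), Mul(Rational(49, 4), N)) (Function('r')(N) = Mul(Mul(Rational(1, 4), Add(N, Mul(-1, 2))), 49) = Mul(Mul(Rational(1, 4), Add(N, -2)), 49) = Mul(Mul(Rational(1, 4), Add(-2, N)), 49) = Mul(Add(Rational(-1, 2), Mul(Rational(1, 4), N)), 49) = Add(Rational(-49, 2), Mul(Rational(49, 4), N)))
Add(Function('r')(R), -1812473) = Add(Add(Rational(-49, 2), Mul(Rational(49, 4), 64)), -1812473) = Add(Add(Rational(-49, 2), 784), -1812473) = Add(Rational(1519, 2), -1812473) = Rational(-3623427, 2)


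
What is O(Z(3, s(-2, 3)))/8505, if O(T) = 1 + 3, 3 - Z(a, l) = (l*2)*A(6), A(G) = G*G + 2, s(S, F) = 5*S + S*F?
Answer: 4/8505 ≈ 0.00047031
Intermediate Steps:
s(S, F) = 5*S + F*S
A(G) = 2 + G² (A(G) = G² + 2 = 2 + G²)
Z(a, l) = 3 - 76*l (Z(a, l) = 3 - l*2*(2 + 6²) = 3 - 2*l*(2 + 36) = 3 - 2*l*38 = 3 - 76*l)
O(T) = 4
O(Z(3, s(-2, 3)))/8505 = 4/8505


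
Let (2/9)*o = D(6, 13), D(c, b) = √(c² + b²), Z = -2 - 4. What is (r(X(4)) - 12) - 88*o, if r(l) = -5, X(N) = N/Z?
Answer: -17 - 396*√205 ≈ -5686.9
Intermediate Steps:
Z = -6
X(N) = -N/6 (X(N) = N/(-6) = N*(-⅙) = -N/6)
D(c, b) = √(b² + c²)
o = 9*√205/2 (o = 9*√(13² + 6²)/2 = 9*√(169 + 36)/2 = 9*√205/2 ≈ 64.430)
(r(X(4)) - 12) - 88*o = (-5 - 12) - 396*√205 = -17 - 396*√205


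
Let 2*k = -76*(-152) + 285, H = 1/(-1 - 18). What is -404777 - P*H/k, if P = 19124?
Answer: -13005074769/32129 ≈ -4.0478e+5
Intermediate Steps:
H = -1/19 (H = 1/(-19) = -1/19 ≈ -0.052632)
k = 11837/2 (k = (-76*(-152) + 285)/2 = (11552 + 285)/2 = (1/2)*11837 = 11837/2 ≈ 5918.5)
-404777 - P*H/k = -404777 - 19124*(-1/19)/11837/2 = -404777 - (-19124)*2/(19*11837) = -404777 - 1*(-5464/32129) = -404777 + 5464/32129 = -13005074769/32129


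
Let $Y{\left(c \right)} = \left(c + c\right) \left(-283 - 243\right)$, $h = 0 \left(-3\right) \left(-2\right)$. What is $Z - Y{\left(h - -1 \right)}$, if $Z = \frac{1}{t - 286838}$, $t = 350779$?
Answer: $\frac{67265933}{63941} \approx 1052.0$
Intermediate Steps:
$h = 0$ ($h = 0 \left(-2\right) = 0$)
$Y{\left(c \right)} = - 1052 c$ ($Y{\left(c \right)} = 2 c \left(-526\right) = - 1052 c$)
$Z = \frac{1}{63941}$ ($Z = \frac{1}{350779 - 286838} = \frac{1}{63941} \approx 1.5639 \cdot 10^{-5}$)
$Z - Y{\left(h - -1 \right)} = \frac{1}{63941} - - 1052 \left(0 - -1\right) = \frac{1}{63941} - - 1052 \left(0 + 1\right) = \frac{1}{63941} - \left(-1052\right) 1 = \frac{1}{63941} - -1052 = \frac{1}{63941} + 1052 = \frac{67265933}{63941}$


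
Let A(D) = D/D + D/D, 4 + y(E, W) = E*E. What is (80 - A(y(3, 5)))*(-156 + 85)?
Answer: -5538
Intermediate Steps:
y(E, W) = -4 + E² (y(E, W) = -4 + E*E = -4 + E²)
A(D) = 2 (A(D) = 1 + 1 = 2)
(80 - A(y(3, 5)))*(-156 + 85) = (80 - 1*2)*(-156 + 85) = (80 - 2)*(-71) = 78*(-71) = -5538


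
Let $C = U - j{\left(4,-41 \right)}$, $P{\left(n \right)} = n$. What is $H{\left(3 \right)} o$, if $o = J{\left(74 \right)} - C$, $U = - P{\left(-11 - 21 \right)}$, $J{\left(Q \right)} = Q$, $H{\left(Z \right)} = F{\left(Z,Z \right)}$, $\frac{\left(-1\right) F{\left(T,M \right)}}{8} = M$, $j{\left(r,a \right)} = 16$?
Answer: $-1392$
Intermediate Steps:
$F{\left(T,M \right)} = - 8 M$
$H{\left(Z \right)} = - 8 Z$
$U = 32$ ($U = - (-11 - 21) = \left(-1\right) \left(-32\right) = 32$)
$C = 16$ ($C = 32 - 16 = 16$)
$o = 58$ ($o = 74 - 16 = 58$)
$H{\left(3 \right)} o = \left(-8\right) 3 \cdot 58 = \left(-24\right) 58 = -1392$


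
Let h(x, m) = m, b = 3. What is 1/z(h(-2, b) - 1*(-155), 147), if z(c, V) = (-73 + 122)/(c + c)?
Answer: 316/49 ≈ 6.4490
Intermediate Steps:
z(c, V) = 49/(2*c) (z(c, V) = 49/((2*c)) = 49*(1/(2*c)) = 49/(2*c))
1/z(h(-2, b) - 1*(-155), 147) = 1/(49/(2*(3 - 1*(-155)))) = 1/(49/(2*(3 + 155))) = 1/((49/2)/158) = 1/((49/2)*(1/158)) = 1/(49/316) = 316/49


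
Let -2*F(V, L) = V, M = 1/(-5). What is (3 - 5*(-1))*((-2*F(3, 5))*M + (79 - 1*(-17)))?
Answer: 3816/5 ≈ 763.20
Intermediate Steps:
M = -⅕ (M = 1*(-⅕) = -⅕ ≈ -0.20000)
F(V, L) = -V/2
(3 - 5*(-1))*((-2*F(3, 5))*M + (79 - 1*(-17))) = (3 - 5*(-1))*(-(-1)*3*(-⅕) + (79 - 1*(-17))) = (3 + 5)*(-2*(-3/2)*(-⅕) + (79 + 17)) = 8*(3*(-⅕) + 96) = 8*(-⅗ + 96) = 8*(477/5) = 3816/5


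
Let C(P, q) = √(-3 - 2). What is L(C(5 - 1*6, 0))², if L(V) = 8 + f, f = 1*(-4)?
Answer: 16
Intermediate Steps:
f = -4
C(P, q) = I*√5 (C(P, q) = √(-5) = I*√5)
L(V) = 4 (L(V) = 8 - 4 = 4)
L(C(5 - 1*6, 0))² = 4² = 16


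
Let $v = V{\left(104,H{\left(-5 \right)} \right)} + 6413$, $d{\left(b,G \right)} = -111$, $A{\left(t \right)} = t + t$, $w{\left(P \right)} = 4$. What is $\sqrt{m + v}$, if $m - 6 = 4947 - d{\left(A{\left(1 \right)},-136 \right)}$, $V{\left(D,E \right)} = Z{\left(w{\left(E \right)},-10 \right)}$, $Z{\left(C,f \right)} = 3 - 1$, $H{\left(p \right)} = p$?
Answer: $\sqrt{11479} \approx 107.14$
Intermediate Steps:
$Z{\left(C,f \right)} = 2$
$A{\left(t \right)} = 2 t$
$V{\left(D,E \right)} = 2$
$v = 6415$ ($v = 2 + 6413 = 6415$)
$m = 5064$ ($m = 6 + \left(4947 - -111\right) = 6 + \left(4947 + 111\right) = 6 + 5058 = 5064$)
$\sqrt{m + v} = \sqrt{5064 + 6415} = \sqrt{11479}$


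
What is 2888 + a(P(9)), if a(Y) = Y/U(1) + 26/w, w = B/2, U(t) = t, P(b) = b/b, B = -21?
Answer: 60617/21 ≈ 2886.5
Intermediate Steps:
P(b) = 1
w = -21/2 ≈ -10.500
a(Y) = -52/21 + Y (a(Y) = Y/1 + 26/(-21/2) = Y*1 + 26*(-2/21) = Y - 52/21 = -52/21 + Y)
2888 + a(P(9)) = 2888 + (-52/21 + 1) = 2888 - 31/21 = 60617/21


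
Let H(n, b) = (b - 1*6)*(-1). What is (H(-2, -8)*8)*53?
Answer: 5936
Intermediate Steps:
H(n, b) = 6 - b (H(n, b) = (b - 6)*(-1) = (-6 + b)*(-1) = 6 - b)
(H(-2, -8)*8)*53 = ((6 - 1*(-8))*8)*53 = ((6 + 8)*8)*53 = (14*8)*53 = 112*53 = 5936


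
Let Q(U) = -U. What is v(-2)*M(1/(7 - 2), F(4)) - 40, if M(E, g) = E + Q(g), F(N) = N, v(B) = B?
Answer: -162/5 ≈ -32.400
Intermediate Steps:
M(E, g) = E - g
v(-2)*M(1/(7 - 2), F(4)) - 40 = -2*(1/(7 - 2) - 1*4) - 40 = -2*(1/5 - 4) - 40 = -2*(⅕ - 4) - 40 = -2*(-19/5) - 40 = 38/5 - 40 = -162/5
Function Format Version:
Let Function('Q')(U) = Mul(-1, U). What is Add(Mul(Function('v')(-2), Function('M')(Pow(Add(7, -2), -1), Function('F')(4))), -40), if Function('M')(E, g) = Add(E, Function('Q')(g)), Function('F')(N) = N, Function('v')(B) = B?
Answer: Rational(-162, 5) ≈ -32.400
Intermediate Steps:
Function('M')(E, g) = Add(E, Mul(-1, g))
Add(Mul(Function('v')(-2), Function('M')(Pow(Add(7, -2), -1), Function('F')(4))), -40) = Add(Mul(-2, Add(Pow(Add(7, -2), -1), Mul(-1, 4))), -40) = Add(Mul(-2, Add(Pow(5, -1), -4)), -40) = Add(Mul(-2, Add(Rational(1, 5), -4)), -40) = Add(Mul(-2, Rational(-19, 5)), -40) = Add(Rational(38, 5), -40) = Rational(-162, 5)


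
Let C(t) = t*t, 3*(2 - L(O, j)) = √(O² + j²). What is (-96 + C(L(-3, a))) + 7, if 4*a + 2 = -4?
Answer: -89 + (4 - √5)²/4 ≈ -88.222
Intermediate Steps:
a = -3/2 (a = -½ + (¼)*(-4) = -½ - 1 = -3/2 ≈ -1.5000)
L(O, j) = 2 - √(O² + j²)/3
C(t) = t²
(-96 + C(L(-3, a))) + 7 = (-96 + (2 - √((-3)² + (-3/2)²)/3)²) + 7 = (-96 + (2 - √(9 + 9/4)/3)²) + 7 = (-96 + (2 - √5/2)²) + 7 = -89 + (2 - √5/2)²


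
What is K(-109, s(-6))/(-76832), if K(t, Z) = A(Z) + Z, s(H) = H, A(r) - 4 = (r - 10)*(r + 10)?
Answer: 33/38416 ≈ 0.00085902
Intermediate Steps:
A(r) = 4 + (-10 + r)*(10 + r) (A(r) = 4 + (r - 10)*(r + 10) = 4 + (-10 + r)*(10 + r))
K(t, Z) = -96 + Z + Z² (K(t, Z) = (-96 + Z²) + Z = -96 + Z + Z²)
K(-109, s(-6))/(-76832) = (-96 - 6 + (-6)²)/(-76832) = (-96 - 6 + 36)*(-1/76832) = -66*(-1/76832) = 33/38416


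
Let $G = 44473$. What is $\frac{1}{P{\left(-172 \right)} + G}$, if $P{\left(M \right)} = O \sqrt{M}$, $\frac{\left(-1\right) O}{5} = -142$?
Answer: $\frac{44473}{2064552929} - \frac{1420 i \sqrt{43}}{2064552929} \approx 2.1541 \cdot 10^{-5} - 4.5102 \cdot 10^{-6} i$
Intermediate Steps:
$O = 710$ ($O = \left(-5\right) \left(-142\right) = 710$)
$P{\left(M \right)} = 710 \sqrt{M}$
$\frac{1}{P{\left(-172 \right)} + G} = \frac{1}{710 \sqrt{-172} + 44473} = \frac{1}{710 \cdot 2 i \sqrt{43} + 44473} = \frac{1}{1420 i \sqrt{43} + 44473} = \frac{1}{44473 + 1420 i \sqrt{43}}$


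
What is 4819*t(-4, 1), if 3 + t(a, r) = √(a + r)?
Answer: -14457 + 4819*I*√3 ≈ -14457.0 + 8346.8*I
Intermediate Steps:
t(a, r) = -3 + √(a + r)
4819*t(-4, 1) = 4819*(-3 + √(-4 + 1)) = 4819*(-3 + √(-3)) = 4819*(-3 + I*√3) = -14457 + 4819*I*√3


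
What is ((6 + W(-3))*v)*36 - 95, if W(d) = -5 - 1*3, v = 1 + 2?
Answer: -311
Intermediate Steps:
v = 3
W(d) = -8 (W(d) = -5 - 3 = -8)
((6 + W(-3))*v)*36 - 95 = ((6 - 8)*3)*36 - 95 = -2*3*36 - 95 = -6*36 - 95 = -216 - 95 = -311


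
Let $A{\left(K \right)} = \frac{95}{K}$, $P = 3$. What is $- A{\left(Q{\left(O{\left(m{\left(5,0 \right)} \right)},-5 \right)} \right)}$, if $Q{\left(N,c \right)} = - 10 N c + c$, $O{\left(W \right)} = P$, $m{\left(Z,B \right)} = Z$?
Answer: $- \frac{19}{29} \approx -0.65517$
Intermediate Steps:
$O{\left(W \right)} = 3$
$Q{\left(N,c \right)} = c - 10 N c$ ($Q{\left(N,c \right)} = - 10 N c + c = c - 10 N c$)
$- A{\left(Q{\left(O{\left(m{\left(5,0 \right)} \right)},-5 \right)} \right)} = - \frac{95}{\left(-5\right) \left(1 - 30\right)} = - \frac{95}{\left(-5\right) \left(-29\right)} = - \frac{95}{145} = \left(-1\right) \frac{19}{29} = - \frac{19}{29}$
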